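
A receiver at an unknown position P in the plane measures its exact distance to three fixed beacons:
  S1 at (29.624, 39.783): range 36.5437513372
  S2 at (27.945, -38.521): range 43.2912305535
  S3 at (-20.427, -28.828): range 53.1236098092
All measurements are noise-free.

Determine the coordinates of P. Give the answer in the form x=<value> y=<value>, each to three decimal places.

x=21.154 y=4.234

eq1: (x − 29.624)² + (y − 39.783)² = 36.5437513372²
eq2: (x − 27.945)² + (y + 38.521)² = 43.2912305535²
eq3: (x + 20.427)² + (y + 28.828)² = 53.1236098092²
eq3−eq2, eq3−eq1 (x²,y² cancel):
  96.744·x − 19.386·y = 1964.461829
  100.102·x + 137.222·y = 2698.624709
det = 96.744·137.222 − -19.386·100.102 = 15215.982540
x = (1964.461829·137.222 − -19.386·2698.624709) / 15215.982540 = 21.154265
y = (96.744·2698.624709 − 1964.461829·100.102) / 15215.982540 = 4.234310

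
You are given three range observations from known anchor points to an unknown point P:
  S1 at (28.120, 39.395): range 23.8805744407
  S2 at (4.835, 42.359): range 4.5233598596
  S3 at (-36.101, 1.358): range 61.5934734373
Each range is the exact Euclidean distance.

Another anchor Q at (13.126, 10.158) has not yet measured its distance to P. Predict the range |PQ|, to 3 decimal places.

eq1: (x − 28.120)² + (y − 39.395)² = 23.8805744407²
eq2: (x − 4.835)² + (y − 42.359)² = 4.5233598596²
eq3: (x + 36.101)² + (y − 1.358)² = 61.5934734373²
eq3−eq2, eq3−eq1 (x²,y² cancel):
  81.872·x + 82.002·y = 4285.830927
  128.442·x + 76.074·y = 4261.048194
det = 81.872·76.074 − 82.002·128.442 = -4304.170356
x = (4285.830927·76.074 − 82.002·4261.048194) / -4304.170356 = 5.430587
y = (81.872·4261.048194 − 4285.830927·128.442) / -4304.170356 = 46.842978
|P − Q| = √((5.430587 − 13.126)² + (46.842978 − 10.158)²) = 37.483423

37.483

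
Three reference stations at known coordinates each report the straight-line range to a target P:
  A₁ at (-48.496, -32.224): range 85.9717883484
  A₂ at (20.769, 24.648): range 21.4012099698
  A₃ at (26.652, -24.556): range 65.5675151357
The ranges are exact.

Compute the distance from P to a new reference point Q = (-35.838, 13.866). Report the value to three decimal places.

eq1: (x + 48.496)² + (y + 32.224)² = 85.9717883484²
eq2: (x − 20.769)² + (y − 24.648)² = 21.4012099698²
eq3: (x − 26.652)² + (y + 24.556)² = 65.5675151357²
eq2−eq3, eq2−eq1 (x²,y² cancel):
  11.766·x − 98.408·y = -3566.636278
  -138.530·x − 113.744·y = -4581.763677
det = 11.766·-113.744 − -98.408·-138.530 = -14970.772144
x = (-3566.636278·-113.744 − -98.408·-4581.763677) / -14970.772144 = 3.019131
y = (11.766·-4581.763677 − -3566.636278·-138.530) / -14970.772144 = 36.604335
|P − Q| = √((3.019131 − -35.838)² + (36.604335 − 13.866)²) = 45.021201

45.021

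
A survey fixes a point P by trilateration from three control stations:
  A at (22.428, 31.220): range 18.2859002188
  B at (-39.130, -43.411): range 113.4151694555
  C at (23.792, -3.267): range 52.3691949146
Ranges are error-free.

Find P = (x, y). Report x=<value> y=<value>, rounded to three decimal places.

x=26.582 y=49.028

eq1: (x − 22.428)² + (y − 31.220)² = 18.2859002188²
eq2: (x + 39.130)² + (y + 43.411)² = 113.4151694555²
eq3: (x − 23.792)² + (y + 3.267)² = 52.3691949146²
eq3−eq1, eq3−eq2 (x²,y² cancel):
  -2.728·x + 68.974·y = 3309.129460
  -125.844·x − 80.288·y = -7281.528819
det = -2.728·-80.288 − 68.974·-125.844 = 8898.989720
x = (3309.129460·-80.288 − 68.974·-7281.528819) / 8898.989720 = 26.581982
y = (-2.728·-7281.528819 − 3309.129460·-125.844) / 8898.989720 = 49.027824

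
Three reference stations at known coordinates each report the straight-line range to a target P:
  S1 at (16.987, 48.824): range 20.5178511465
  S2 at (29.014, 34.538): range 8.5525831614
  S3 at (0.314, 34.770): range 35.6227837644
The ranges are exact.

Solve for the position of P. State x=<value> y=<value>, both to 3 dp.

x=35.541 y=40.065

eq1: (x − 16.987)² + (y − 48.824)² = 20.5178511465²
eq2: (x − 29.014)² + (y − 34.538)² = 8.5525831614²
eq3: (x − 0.314)² + (y − 34.770)² = 35.6227837644²
eq1−eq3, eq1−eq2 (x²,y² cancel):
  -33.346·x − 28.108·y = -2311.290156
  24.054·x − 28.572·y = -289.819968
det = -33.346·-28.572 − -28.108·24.054 = 1628.871744
x = (-2311.290156·-28.572 − -28.108·-289.819968) / 1628.871744 = 35.541118
y = (-33.346·-289.819968 − -2311.290156·24.054) / 1628.871744 = 40.064609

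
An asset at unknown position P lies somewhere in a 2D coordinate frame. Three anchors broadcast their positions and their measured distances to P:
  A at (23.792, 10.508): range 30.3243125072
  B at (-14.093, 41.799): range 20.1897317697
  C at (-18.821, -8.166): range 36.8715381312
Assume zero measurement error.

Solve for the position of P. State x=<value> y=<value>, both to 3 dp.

x=-2.817 y=25.051

eq1: (x − 23.792)² + (y − 10.508)² = 30.3243125072²
eq2: (x + 14.093)² + (y − 41.799)² = 20.1897317697²
eq3: (x + 18.821)² + (y + 8.166)² = 36.8715381312²
eq1−eq3, eq1−eq2 (x²,y² cancel):
  -85.226·x − 37.348·y = -695.510126
  -75.770·x + 62.582·y = 1781.230382
det = -85.226·62.582 − -37.348·-75.770 = -8163.471492
x = (-695.510126·62.582 − -37.348·1781.230382) / -8163.471492 = -2.817304
y = (-85.226·1781.230382 − -695.510126·-75.770) / -8163.471492 = 25.051345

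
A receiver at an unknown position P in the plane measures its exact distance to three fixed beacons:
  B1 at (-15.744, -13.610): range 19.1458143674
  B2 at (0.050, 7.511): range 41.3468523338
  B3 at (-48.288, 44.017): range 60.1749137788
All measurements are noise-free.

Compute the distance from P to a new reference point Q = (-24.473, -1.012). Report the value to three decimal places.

eq1: (x + 15.744)² + (y + 13.610)² = 19.1458143674²
eq2: (x − 0.050)² + (y − 7.511)² = 41.3468523338²
eq3: (x + 48.288)² + (y − 44.017)² = 60.1749137788²
eq1−eq3, eq1−eq2 (x²,y² cancel):
  -65.088·x + 115.254·y = 581.663557
  31.588·x + 42.242·y = -1719.688005
det = -65.088·42.242 − 115.254·31.588 = -6390.090648
x = (581.663557·42.242 − 115.254·-1719.688005) / -6390.090648 = -34.862033
y = (-65.088·-1719.688005 − 581.663557·31.588) / -6390.090648 = -14.641023
|P − Q| = √((-34.862033 − -24.473)² + (-14.641023 − -1.012)²) = 17.137161

17.137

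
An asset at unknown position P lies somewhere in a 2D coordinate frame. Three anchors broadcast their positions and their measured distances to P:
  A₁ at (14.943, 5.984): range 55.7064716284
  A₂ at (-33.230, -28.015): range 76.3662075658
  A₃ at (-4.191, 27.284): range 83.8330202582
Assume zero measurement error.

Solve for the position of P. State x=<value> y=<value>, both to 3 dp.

x=41.673 y=-42.890

eq1: (x − 14.943)² + (y − 5.984)² = 55.7064716284²
eq2: (x + 33.230)² + (y + 28.015)² = 76.3662075658²
eq3: (x + 4.191)² + (y − 27.284)² = 83.8330202582²
eq3−eq2, eq3−eq1 (x²,y² cancel):
  -58.078·x − 110.598·y = 2323.269616
  38.268·x − 42.600·y = 3421.884672
det = -58.078·-42.600 − -110.598·38.268 = 6706.487064
x = (2323.269616·-42.600 − -110.598·3421.884672) / 6706.487064 = 41.673429
y = (-58.078·3421.884672 − 2323.269616·38.268) / 6706.487064 = -42.890279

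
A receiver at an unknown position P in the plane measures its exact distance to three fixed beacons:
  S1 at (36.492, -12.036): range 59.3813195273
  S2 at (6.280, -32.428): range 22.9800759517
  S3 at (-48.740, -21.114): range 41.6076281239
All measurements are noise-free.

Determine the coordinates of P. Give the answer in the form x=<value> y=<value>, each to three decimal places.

eq1: (x − 36.492)² + (y + 12.036)² = 59.3813195273²
eq2: (x − 6.280)² + (y + 32.428)² = 22.9800759517²
eq3: (x + 48.740)² + (y + 21.114)² = 41.6076281239²
eq2−eq3, eq2−eq1 (x²,y² cancel):
  -110.040·x + 22.628·y = 527.264185
  60.424·x + 40.784·y = -2612.539442
det = -110.040·40.784 − 22.628·60.424 = -5855.145632
x = (527.264185·40.784 − 22.628·-2612.539442) / -5855.145632 = -13.769168
y = (-110.040·-2612.539442 − 527.264185·60.424) / -5855.145632 = -43.658082

x=-13.769 y=-43.658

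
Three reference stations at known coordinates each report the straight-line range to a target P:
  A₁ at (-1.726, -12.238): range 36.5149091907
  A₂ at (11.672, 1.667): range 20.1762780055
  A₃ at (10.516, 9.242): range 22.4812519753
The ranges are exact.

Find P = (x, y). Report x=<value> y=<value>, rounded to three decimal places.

eq1: (x + 1.726)² + (y + 12.238)² = 36.5149091907²
eq2: (x − 11.672)² + (y − 1.667)² = 20.1762780055²
eq3: (x − 10.516)² + (y − 9.242)² = 22.4812519753²
eq2−eq1, eq2−eq3 (x²,y² cancel):
  -26.796·x − 27.810·y = -912.523152
  -2.312·x + 15.150·y = -41.338149
det = -26.796·15.150 − -27.810·-2.312 = -470.256120
x = (-912.523152·15.150 − -27.810·-41.338149) / -470.256120 = 31.842945
y = (-26.796·-41.338149 − -912.523152·-2.312) / -470.256120 = 2.130874

x=31.843 y=2.131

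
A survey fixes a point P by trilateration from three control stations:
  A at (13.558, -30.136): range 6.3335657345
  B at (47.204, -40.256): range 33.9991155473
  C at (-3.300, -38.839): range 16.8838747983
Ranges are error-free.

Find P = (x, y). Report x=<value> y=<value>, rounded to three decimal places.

x=13.417 y=-36.468

eq1: (x − 13.558)² + (y + 30.136)² = 6.3335657345²
eq2: (x − 47.204)² + (y + 40.256)² = 33.9991155473²
eq3: (x + 3.300)² + (y + 38.839)² = 16.8838747983²
eq3−eq2, eq3−eq1 (x²,y² cancel):
  101.008·x − 2.834·y = 1458.530601
  33.716·x + 17.406·y = -182.408888
det = 101.008·17.406 − -2.834·33.716 = 1853.696392
x = (1458.530601·17.406 − -2.834·-182.408888) / 1853.696392 = 13.416564
y = (101.008·-182.408888 − 1458.530601·33.716) / 1853.696392 = -36.467986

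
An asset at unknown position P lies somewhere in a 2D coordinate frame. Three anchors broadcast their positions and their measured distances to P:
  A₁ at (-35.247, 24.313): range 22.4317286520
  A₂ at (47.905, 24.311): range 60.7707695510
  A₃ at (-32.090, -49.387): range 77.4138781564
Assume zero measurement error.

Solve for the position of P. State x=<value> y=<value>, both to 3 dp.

eq1: (x + 35.247)² + (y − 24.313)² = 22.4317286520²
eq2: (x − 47.905)² + (y − 24.311)² = 60.7707695510²
eq3: (x + 32.090)² + (y + 49.387)² = 77.4138781564²
eq1−eq2, eq1−eq3 (x²,y² cancel):
  166.304·x − 0.004·y = -2137.463214
  6.314·x − 147.400·y = -3854.355190
det = 166.304·-147.400 − -0.004·6.314 = -24513.184344
x = (-2137.463214·-147.400 − -0.004·-3854.355190) / -24513.184344 = -12.852131
y = (166.304·-3854.355190 − -2137.463214·6.314) / -24513.184344 = 25.598418

x=-12.852 y=25.598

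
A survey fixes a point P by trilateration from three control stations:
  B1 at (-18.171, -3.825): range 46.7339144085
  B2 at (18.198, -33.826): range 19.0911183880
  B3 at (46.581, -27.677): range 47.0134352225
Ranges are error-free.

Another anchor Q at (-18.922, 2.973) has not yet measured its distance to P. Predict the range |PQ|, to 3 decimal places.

53.186

eq1: (x + 18.171)² + (y + 3.825)² = 46.7339144085²
eq2: (x − 18.198)² + (y + 33.826)² = 19.0911183880²
eq3: (x − 46.581)² + (y + 27.677)² = 47.0134352225²
eq1−eq3, eq1−eq2 (x²,y² cancel):
  129.504·x − 47.704·y = 2564.785689
  72.738·x − 60.002·y = 2950.137569
det = 129.504·-60.002 − -47.704·72.738 = -4300.605456
x = (2564.785689·-60.002 − -47.704·2950.137569) / -4300.605456 = 3.059780
y = (129.504·2950.137569 − 2564.785689·72.738) / -4300.605456 = -45.458072
|P − Q| = √((3.059780 − -18.922)² + (-45.458072 − 2.973)²) = 53.186158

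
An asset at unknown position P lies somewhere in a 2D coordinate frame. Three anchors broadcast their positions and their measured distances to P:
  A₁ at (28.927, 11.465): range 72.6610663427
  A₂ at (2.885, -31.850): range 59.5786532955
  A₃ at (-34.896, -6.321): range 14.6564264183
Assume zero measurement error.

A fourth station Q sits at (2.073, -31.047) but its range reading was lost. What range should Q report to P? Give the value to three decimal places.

eq1: (x − 28.927)² + (y − 11.465)² = 72.6610663427²
eq2: (x − 2.885)² + (y + 31.850)² = 59.5786532955²
eq3: (x + 34.896)² + (y + 6.321)² = 14.6564264183²
eq1−eq2, eq1−eq3 (x²,y² cancel):
  -52.084·x − 86.630·y = 1784.542805
  -127.646·x − 35.572·y = 5354.288030
det = -52.084·-35.572 − -86.630·-127.646 = -9205.240932
x = (1784.542805·-35.572 − -86.630·5354.288030) / -9205.240932 = -43.492856
y = (-52.084·5354.288030 − 1784.542805·-127.646) / -9205.240932 = 5.549337
|P − Q| = √((-43.492856 − 2.073)² + (5.549337 − -31.047)²) = 58.442614

58.443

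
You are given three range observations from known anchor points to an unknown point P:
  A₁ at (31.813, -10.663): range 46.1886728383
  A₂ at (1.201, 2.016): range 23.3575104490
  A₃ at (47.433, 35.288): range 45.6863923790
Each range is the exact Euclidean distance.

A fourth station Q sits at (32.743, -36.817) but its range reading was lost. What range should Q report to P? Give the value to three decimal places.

68.950

eq1: (x − 31.813)² + (y + 10.663)² = 46.1886728383²
eq2: (x − 1.201)² + (y − 2.016)² = 23.3575104490²
eq3: (x − 47.433)² + (y − 35.288)² = 45.6863923790²
eq3−eq1, eq3−eq2 (x²,y² cancel):
  -31.240·x − 91.902·y = -2415.512945
  -92.464·x − 66.544·y = -1947.952622
det = -31.240·-66.544 − -91.902·-92.464 = -6418.791968
x = (-2415.512945·-66.544 − -91.902·-1947.952622) / -6418.791968 = 2.848332
y = (-31.240·-1947.952622 − -2415.512945·-92.464) / -6418.791968 = 25.315347
|P − Q| = √((2.848332 − 32.743)² + (25.315347 − -36.817)²) = 68.950125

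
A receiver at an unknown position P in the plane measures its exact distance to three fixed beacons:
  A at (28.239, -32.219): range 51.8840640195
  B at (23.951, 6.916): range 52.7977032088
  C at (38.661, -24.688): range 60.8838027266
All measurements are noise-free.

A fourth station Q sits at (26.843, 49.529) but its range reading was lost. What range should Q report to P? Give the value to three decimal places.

84.250

eq1: (x − 28.239)² + (y + 32.219)² = 51.8840640195²
eq2: (x − 23.951)² + (y − 6.916)² = 52.7977032088²
eq3: (x − 38.661)² + (y + 24.688)² = 60.8838027266²
eq2−eq1, eq2−eq3 (x²,y² cancel):
  8.576·x − 78.270·y = 1309.664990
  29.420·x − 63.208·y = 563.448838
det = 8.576·-63.208 − -78.270·29.420 = 1760.631592
x = (1309.664990·-63.208 − -78.270·563.448838) / 1760.631592 = -21.969482
y = (8.576·563.448838 − 1309.664990·29.420) / 1760.631592 = -19.139840
|P − Q| = √((-21.969482 − 26.843)² + (-19.139840 − 49.529)²) = 84.250032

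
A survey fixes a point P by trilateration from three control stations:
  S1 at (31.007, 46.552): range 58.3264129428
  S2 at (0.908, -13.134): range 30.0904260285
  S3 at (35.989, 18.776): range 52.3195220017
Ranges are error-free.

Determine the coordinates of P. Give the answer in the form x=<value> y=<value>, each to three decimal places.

x=-15.869 y=11.845

eq1: (x − 31.007)² + (y − 46.552)² = 58.3264129428²
eq2: (x − 0.908)² + (y + 13.134)² = 30.0904260285²
eq3: (x − 35.989)² + (y − 18.776)² = 52.3195220017²
eq2−eq1, eq2−eq3 (x²,y² cancel):
  60.198·x + 119.372·y = 458.659625
  70.162·x + 63.820·y = -357.478767
det = 60.198·63.820 − 119.372·70.162 = -4533.541904
x = (458.659625·63.820 − 119.372·-357.478767) / -4533.541904 = -15.869405
y = (60.198·-357.478767 − 458.659625·70.162) / -4533.541904 = 11.845040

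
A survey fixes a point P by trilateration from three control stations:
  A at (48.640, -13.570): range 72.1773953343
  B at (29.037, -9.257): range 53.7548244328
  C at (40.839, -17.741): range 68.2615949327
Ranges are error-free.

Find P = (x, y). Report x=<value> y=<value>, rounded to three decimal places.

eq1: (x − 48.640)² + (y + 13.570)² = 72.1773953343²
eq2: (x − 29.037)² + (y + 9.257)² = 53.7548244328²
eq3: (x − 40.839)² + (y + 17.741)² = 68.2615949327²
eq2−eq1, eq2−eq3 (x²,y² cancel):
  39.206·x − 8.626·y = -698.840165
  23.604·x − 16.968·y = -716.336609
det = 39.206·-16.968 − -8.626·23.604 = -461.639304
x = (-698.840165·-16.968 − -8.626·-716.336609) / -461.639304 = -12.301380
y = (39.206·-716.336609 − -698.840165·23.604) / -461.639304 = 25.104599

x=-12.301 y=25.105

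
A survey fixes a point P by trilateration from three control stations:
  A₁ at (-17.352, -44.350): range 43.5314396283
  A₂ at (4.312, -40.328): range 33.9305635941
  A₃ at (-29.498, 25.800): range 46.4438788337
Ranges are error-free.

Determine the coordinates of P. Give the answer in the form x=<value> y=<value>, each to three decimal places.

eq1: (x + 17.352)² + (y + 44.350)² = 43.5314396283²
eq2: (x − 4.312)² + (y + 40.328)² = 33.9305635941²
eq3: (x + 29.498)² + (y − 25.800)² = 46.4438788337²
eq1−eq2, eq1−eq3 (x²,y² cancel):
  43.328·x + 8.044·y = 120.629614
  -24.292·x + 140.300·y = -994.290045
det = 43.328·140.300 − 8.044·-24.292 = 6274.323248
x = (120.629614·140.300 − 8.044·-994.290045) / 6274.323248 = 3.972126
y = (43.328·-994.290045 − 120.629614·-24.292) / 6274.323248 = -6.399139

x=3.972 y=-6.399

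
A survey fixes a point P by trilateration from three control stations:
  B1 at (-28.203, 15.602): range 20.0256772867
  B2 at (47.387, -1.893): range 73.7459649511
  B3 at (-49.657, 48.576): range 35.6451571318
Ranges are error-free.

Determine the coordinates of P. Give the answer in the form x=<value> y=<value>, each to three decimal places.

x=-17.751 y=32.684

eq1: (x + 28.203)² + (y − 15.602)² = 20.0256772867²
eq2: (x − 47.387)² + (y + 1.893)² = 73.7459649511²
eq3: (x + 49.657)² + (y − 48.576)² = 35.6451571318²
eq1−eq3, eq1−eq2 (x²,y² cancel):
  -42.908·x + 65.948·y = 2917.064336
  151.180·x − 34.990·y = -3827.159991
det = -42.908·-34.990 − 65.948·151.180 = -8468.667720
x = (2917.064336·-34.990 − 65.948·-3827.159991) / -8468.667720 = -17.750781
y = (-42.908·-3827.159991 − 2917.064336·151.180) / -8468.667720 = 32.683536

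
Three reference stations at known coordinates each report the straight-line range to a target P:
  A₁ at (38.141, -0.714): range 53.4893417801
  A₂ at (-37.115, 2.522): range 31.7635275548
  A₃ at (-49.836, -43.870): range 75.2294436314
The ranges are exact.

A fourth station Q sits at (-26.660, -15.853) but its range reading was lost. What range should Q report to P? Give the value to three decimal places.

eq1: (x − 38.141)² + (y + 0.714)² = 53.4893417801²
eq2: (x + 37.115)² + (y − 2.522)² = 31.7635275548²
eq3: (x + 49.836)² + (y + 43.870)² = 75.2294436314²
eq2−eq3, eq2−eq1 (x²,y² cancel):
  -25.442·x − 92.784·y = -1626.227419
  150.512·x − 6.472·y = -1780.826033
det = -25.442·-6.472 − -92.784·150.512 = 14129.766032
x = (-1626.227419·-6.472 − -92.784·-1780.826033) / 14129.766032 = -10.949029
y = (-25.442·-1780.826033 − -1626.227419·150.512) / 14129.766032 = 20.529322
|P − Q| = √((-10.949029 − -26.660)² + (20.529322 − -15.853)²) = 39.629635

39.630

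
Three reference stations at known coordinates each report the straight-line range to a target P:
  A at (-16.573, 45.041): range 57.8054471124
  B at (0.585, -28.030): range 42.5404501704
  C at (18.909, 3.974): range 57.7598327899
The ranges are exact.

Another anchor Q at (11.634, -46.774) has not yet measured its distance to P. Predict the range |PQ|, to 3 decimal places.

61.971

eq1: (x + 16.573)² + (y − 45.041)² = 57.8054471124²
eq2: (x − 0.585)² + (y + 28.030)² = 42.5404501704²
eq3: (x − 18.909)² + (y − 3.974)² = 57.7598327899²
eq1−eq2, eq1−eq3 (x²,y² cancel):
  34.316·x − 146.142·y = 14.446930
  70.964·x − 82.134·y = -1924.741621
det = 34.316·-82.134 − -146.142·70.964 = 7552.310544
x = (14.446930·-82.134 − -146.142·-1924.741621) / 7552.310544 = -37.402087
y = (34.316·-1924.741621 − 14.446930·70.964) / 7552.310544 = -8.881341
|P − Q| = √((-37.402087 − 11.634)² + (-8.881341 − -46.774)²) = 61.970892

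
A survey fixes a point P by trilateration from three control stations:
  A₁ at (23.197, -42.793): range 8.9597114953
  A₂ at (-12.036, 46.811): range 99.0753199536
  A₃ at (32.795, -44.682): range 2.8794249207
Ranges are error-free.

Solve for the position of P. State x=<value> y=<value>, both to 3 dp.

eq1: (x − 23.197)² + (y + 42.793)² = 8.9597114953²
eq2: (x + 12.036)² + (y − 46.811)² = 99.0753199536²
eq3: (x − 32.795)² + (y + 44.682)² = 2.8794249207²
eq3−eq1, eq3−eq2 (x²,y² cancel):
  -19.196·x + 3.778·y = -774.636833
  -89.662·x + 182.986·y = -10543.486068
det = -19.196·182.986 − 3.778·-89.662 = -3173.856220
x = (-774.636833·182.986 − 3.778·-10543.486068) / -3173.856220 = 32.110593
y = (-19.196·-10543.486068 − -774.636833·-89.662) / -3173.856220 = -41.885095

x=32.111 y=-41.885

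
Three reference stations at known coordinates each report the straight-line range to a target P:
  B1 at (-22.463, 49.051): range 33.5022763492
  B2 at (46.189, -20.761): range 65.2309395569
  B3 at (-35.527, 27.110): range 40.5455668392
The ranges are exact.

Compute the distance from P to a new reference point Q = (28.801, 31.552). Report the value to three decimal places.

23.936

eq1: (x + 22.463)² + (y − 49.051)² = 33.5022763492²
eq2: (x − 46.189)² + (y + 20.761)² = 65.2309395569²
eq3: (x + 35.527)² + (y − 27.110)² = 40.5455668392²
eq2−eq1, eq2−eq3 (x²,y² cancel):
  -137.304·x + 139.624·y = 3478.817083
  -163.432·x + 95.742·y = 2043.809472
det = -137.304·95.742 − 139.624·-163.432 = 9673.270000
x = (3478.817083·95.742 − 139.624·2043.809472) / 9673.270000 = 4.931533
y = (-137.304·2043.809472 − 3478.817083·-163.432) / 9673.270000 = 29.765200
|P − Q| = √((4.931533 − 28.801)² + (29.765200 − 31.552)²) = 23.936251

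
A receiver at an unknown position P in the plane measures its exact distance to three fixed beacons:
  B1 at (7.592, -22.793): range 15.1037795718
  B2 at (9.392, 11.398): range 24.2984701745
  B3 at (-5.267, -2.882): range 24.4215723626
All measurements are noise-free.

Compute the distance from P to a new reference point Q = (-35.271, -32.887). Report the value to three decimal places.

57.036

eq1: (x − 7.592)² + (y + 22.793)² = 15.1037795718²
eq2: (x − 9.392)² + (y − 11.398)² = 24.2984701745²
eq3: (x + 5.267)² + (y + 2.882)² = 24.4215723626²
eq2−eq3, eq2−eq1 (x²,y² cancel):
  -29.318·x − 28.560·y = -188.074399
  -3.600·x − 68.382·y = 721.326740
det = -29.318·-68.382 − -28.560·-3.600 = 1902.007476
x = (-188.074399·-68.382 − -28.560·721.326740) / 1902.007476 = 17.592988
y = (-29.318·721.326740 − -188.074399·-3.600) / 1902.007476 = -11.474679
|P − Q| = √((17.592988 − -35.271)² + (-11.474679 − -32.887)²) = 57.035855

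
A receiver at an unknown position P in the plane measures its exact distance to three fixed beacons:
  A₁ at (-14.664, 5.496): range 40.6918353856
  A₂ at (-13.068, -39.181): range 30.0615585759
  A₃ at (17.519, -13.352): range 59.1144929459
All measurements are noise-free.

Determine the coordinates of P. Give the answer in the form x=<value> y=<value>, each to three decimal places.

eq1: (x + 14.664)² + (y − 5.496)² = 40.6918353856²
eq2: (x + 13.068)² + (y + 39.181)² = 30.0615585759²
eq3: (x − 17.519)² + (y + 13.352)² = 59.1144929459²
eq2−eq3, eq2−eq1 (x²,y² cancel):
  61.174·x + 51.658·y = -3811.558092
  -3.192·x + 89.354·y = -2212.812636
det = 61.174·89.354 − 51.658·-3.192 = 5631.033932
x = (-3811.558092·89.354 − 51.658·-2212.812636) / 5631.033932 = -40.182405
y = (61.174·-2212.812636 − -3811.558092·-3.192) / 5631.033932 = -26.200001

x=-40.182 y=-26.200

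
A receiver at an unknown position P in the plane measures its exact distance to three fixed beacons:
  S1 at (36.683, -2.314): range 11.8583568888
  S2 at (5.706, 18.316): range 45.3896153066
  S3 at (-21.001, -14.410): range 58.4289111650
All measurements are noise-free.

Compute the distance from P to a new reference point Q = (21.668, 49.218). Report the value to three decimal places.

eq1: (x − 36.683)² + (y + 2.314)² = 11.8583568888²
eq2: (x − 5.706)² + (y − 18.316)² = 45.3896153066²
eq3: (x + 21.001)² + (y + 14.410)² = 58.4289111650²
eq1−eq3, eq1−eq2 (x²,y² cancel):
  -115.368·x − 24.192·y = -3975.624016
  -61.954·x + 41.260·y = -2902.559343
det = -115.368·41.260 − -24.192·-61.954 = -6258.874848
x = (-3975.624016·41.260 − -24.192·-2902.559343) / -6258.874848 = 37.427328
y = (-115.368·-2902.559343 − -3975.624016·-61.954) / -6258.874848 = -14.148974
|P − Q| = √((37.427328 − 21.668)² + (-14.148974 − 49.218)²) = 65.297242

65.297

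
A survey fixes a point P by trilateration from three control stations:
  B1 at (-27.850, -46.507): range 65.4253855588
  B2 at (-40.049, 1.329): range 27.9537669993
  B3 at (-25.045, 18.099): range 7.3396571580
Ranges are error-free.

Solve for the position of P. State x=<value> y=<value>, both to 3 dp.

eq1: (x + 27.850)² + (y + 46.507)² = 65.4253855588²
eq2: (x + 40.049)² + (y − 1.329)² = 27.9537669993²
eq3: (x + 25.045)² + (y − 18.099)² = 7.3396571580²
eq3−eq1, eq3−eq2 (x²,y² cancel):
  -5.610·x − 129.212·y = -2242.912785
  -30.008·x − 33.540·y = -76.679706
det = -5.610·-33.540 − -129.212·-30.008 = -3689.234296
x = (-2242.912785·-33.540 − -129.212·-76.679706) / -3689.234296 = -17.705397
y = (-5.610·-76.679706 − -2242.912785·-30.008) / -3689.234296 = 18.127109

x=-17.705 y=18.127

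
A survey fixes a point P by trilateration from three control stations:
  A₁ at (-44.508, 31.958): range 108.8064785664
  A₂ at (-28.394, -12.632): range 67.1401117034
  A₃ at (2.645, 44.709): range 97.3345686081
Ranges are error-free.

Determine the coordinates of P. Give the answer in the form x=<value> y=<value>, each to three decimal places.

x=27.844 y=-49.307

eq1: (x + 44.508)² + (y − 31.958)² = 108.8064785664²
eq2: (x + 28.394)² + (y + 12.632)² = 67.1401117034²
eq3: (x − 2.645)² + (y − 44.709)² = 97.3345686081²
eq3−eq1, eq3−eq2 (x²,y² cancel):
  -94.306·x − 25.502·y = -1368.446410
  -62.078·x − 114.682·y = 3926.119601
det = -94.306·-114.682 − -25.502·-62.078 = 9232.087536
x = (-1368.446410·-114.682 − -25.502·3926.119601) / 9232.087536 = 27.844198
y = (-94.306·3926.119601 − -1368.446410·-62.078) / 9232.087536 = -49.307055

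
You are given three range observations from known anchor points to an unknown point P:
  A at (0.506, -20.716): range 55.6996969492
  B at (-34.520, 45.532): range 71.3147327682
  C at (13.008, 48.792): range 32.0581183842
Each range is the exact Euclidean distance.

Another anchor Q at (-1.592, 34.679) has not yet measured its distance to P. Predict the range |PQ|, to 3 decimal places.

36.651

eq1: (x − 0.506)² + (y + 20.716)² = 55.6996969492²
eq2: (x + 34.520)² + (y − 45.532)² = 71.3147327682²
eq3: (x − 13.008)² + (y − 48.792)² = 32.0581183842²
eq2−eq1, eq2−eq3 (x²,y² cancel):
  70.052·x − 132.496·y = -852.049862
  95.056·x + 6.520·y = 3343.142059
det = 70.052·6.520 − -132.496·95.056 = 13051.278816
x = (-852.049862·6.520 − -132.496·3343.142059) / 13051.278816 = 33.513772
y = (70.052·3343.142059 − -852.049862·95.056) / 13051.278816 = 24.149836
|P − Q| = √((33.513772 − -1.592)² + (24.149836 − 34.679)²) = 36.650765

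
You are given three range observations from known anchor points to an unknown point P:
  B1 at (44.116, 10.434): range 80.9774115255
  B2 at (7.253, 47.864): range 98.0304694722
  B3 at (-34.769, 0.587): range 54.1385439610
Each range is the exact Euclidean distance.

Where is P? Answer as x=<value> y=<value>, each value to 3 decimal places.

eq1: (x − 44.116)² + (y − 10.434)² = 80.9774115255²
eq2: (x − 7.253)² + (y − 47.864)² = 98.0304694722²
eq3: (x + 34.769)² + (y − 0.587)² = 54.1385439610²
eq3−eq1, eq3−eq2 (x²,y² cancel):
  157.770·x + 19.694·y = -2780.497353
  84.044·x + 94.554·y = -5544.650428
det = 157.770·94.554 − 19.694·84.044 = 13262.622044
x = (-2780.497353·94.554 − 19.694·-5544.650428) / 13262.622044 = -11.589775
y = (157.770·-5544.650428 − -2780.497353·84.044) / 13262.622044 = -48.338509

x=-11.590 y=-48.339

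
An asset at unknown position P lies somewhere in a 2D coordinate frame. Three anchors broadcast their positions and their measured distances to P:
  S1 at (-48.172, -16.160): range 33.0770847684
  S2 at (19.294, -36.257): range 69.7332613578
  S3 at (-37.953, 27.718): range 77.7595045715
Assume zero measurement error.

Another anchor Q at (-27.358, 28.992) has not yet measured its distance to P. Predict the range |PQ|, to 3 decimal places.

81.211

eq1: (x + 48.172)² + (y + 16.160)² = 33.0770847684²
eq2: (x − 19.294)² + (y + 36.257)² = 69.7332613578²
eq3: (x + 37.953)² + (y − 27.718)² = 77.7595045715²
eq3−eq1, eq3−eq2 (x²,y² cancel):
  -20.438·x − 87.756·y = 5325.416465
  114.494·x − 127.950·y = 661.923564
det = -20.438·-127.950 − -87.756·114.494 = 12662.577564
x = (5325.416465·-127.950 − -87.756·661.923564) / 12662.577564 = -49.223728
y = (-20.438·661.923564 − 5325.416465·114.494) / 12662.577564 = -49.220360
|P − Q| = √((-49.223728 − -27.358)² + (-49.220360 − 28.992)²) = 81.211350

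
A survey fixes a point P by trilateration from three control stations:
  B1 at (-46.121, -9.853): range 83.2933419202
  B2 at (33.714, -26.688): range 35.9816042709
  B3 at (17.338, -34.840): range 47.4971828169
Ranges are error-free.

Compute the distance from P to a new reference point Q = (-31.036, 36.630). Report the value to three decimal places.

71.429

eq1: (x + 46.121)² + (y + 9.853)² = 83.2933419202²
eq2: (x − 33.714)² + (y + 26.688)² = 35.9816042709²
eq3: (x − 17.338)² + (y + 34.840)² = 47.4971828169²
eq2−eq3, eq2−eq1 (x²,y² cancel):
  -32.752·x − 16.304·y = -1295.757826
  -159.670·x + 33.670·y = -5267.759852
det = -32.752·33.670 − -16.304·-159.670 = -3706.019520
x = (-1295.757826·33.670 − -16.304·-5267.759852) / -3706.019520 = 34.946854
y = (-32.752·-5267.759852 − -1295.757826·-159.670) / -3706.019520 = 9.272477
|P − Q| = √((34.946854 − -31.036)² + (9.272477 − 36.630)²) = 71.429483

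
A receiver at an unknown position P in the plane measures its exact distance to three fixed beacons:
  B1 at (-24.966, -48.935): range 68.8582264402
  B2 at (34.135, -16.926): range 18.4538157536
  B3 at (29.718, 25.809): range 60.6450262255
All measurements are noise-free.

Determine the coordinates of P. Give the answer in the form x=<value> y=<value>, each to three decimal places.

x=42.151 y=-33.548

eq1: (x + 24.966)² + (y + 48.935)² = 68.8582264402²
eq2: (x − 34.135)² + (y + 16.926)² = 18.4538157536²
eq3: (x − 29.718)² + (y − 25.809)² = 60.6450262255²
eq3−eq2, eq3−eq1 (x²,y² cancel):
  8.834·x − 85.470·y = 3239.699586
  -109.368·x − 149.488·y = 405.035233
det = 8.834·-149.488 − -85.470·-109.368 = -10668.259952
x = (3239.699586·-149.488 − -85.470·405.035233) / -10668.259952 = 42.151002
y = (8.834·405.035233 − 3239.699586·-109.368) / -10668.259952 = -33.547884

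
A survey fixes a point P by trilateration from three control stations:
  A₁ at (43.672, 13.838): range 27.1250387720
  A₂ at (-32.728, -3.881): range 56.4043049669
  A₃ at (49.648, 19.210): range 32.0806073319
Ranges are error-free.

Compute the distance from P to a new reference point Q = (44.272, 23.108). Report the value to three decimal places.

eq1: (x − 43.672)² + (y − 13.838)² = 27.1250387720²
eq2: (x + 32.728)² + (y + 3.881)² = 56.4043049669²
eq3: (x − 49.648)² + (y − 19.210)² = 32.0806073319²
eq3−eq1, eq3−eq2 (x²,y² cancel):
  -11.952·x − 10.744·y = -441.816538
  -164.752·x − 46.182·y = -3900.044111
det = -11.952·-46.182 − -10.744·-164.752 = -1218.128224
x = (-441.816538·-46.182 − -10.744·-3900.044111) / -1218.128224 = 17.648473
y = (-11.952·-3900.044111 − -441.816538·-164.752) / -1218.128224 = 21.489389
|P − Q| = √((17.648473 − 44.272)² + (21.489389 − 23.108)²) = 26.672685

26.673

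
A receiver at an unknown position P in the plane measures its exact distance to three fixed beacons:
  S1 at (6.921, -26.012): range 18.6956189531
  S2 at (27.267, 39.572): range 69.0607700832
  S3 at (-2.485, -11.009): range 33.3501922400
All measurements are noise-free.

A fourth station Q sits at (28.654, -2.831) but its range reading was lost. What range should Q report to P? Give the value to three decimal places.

eq1: (x − 6.921)² + (y + 26.012)² = 18.6956189531²
eq2: (x − 27.267)² + (y − 39.572)² = 69.0607700832²
eq3: (x + 2.485)² + (y + 11.009)² = 33.3501922400²
eq2−eq1, eq2−eq3 (x²,y² cancel):
  -40.692·x − 131.168·y = 2834.955708
  -59.504·x − 101.162·y = 1475.095475
det = -40.692·-101.162 − -131.168·-59.504 = -3688.536568
x = (2834.955708·-101.162 − -131.168·1475.095475) / -3688.536568 = 25.295795
y = (-40.692·1475.095475 − 2834.955708·-59.504) / -3688.536568 = -29.460632
|P − Q| = √((25.295795 − 28.654)² + (-29.460632 − -2.831)²) = 26.840545

26.841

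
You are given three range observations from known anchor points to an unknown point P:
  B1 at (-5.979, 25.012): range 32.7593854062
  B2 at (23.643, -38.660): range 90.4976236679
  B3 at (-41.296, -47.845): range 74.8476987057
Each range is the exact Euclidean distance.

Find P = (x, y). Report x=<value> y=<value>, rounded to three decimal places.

x=-38.681 y=26.957

eq1: (x + 5.979)² + (y − 25.012)² = 32.7593854062²
eq2: (x − 23.643)² + (y + 38.660)² = 90.4976236679²
eq3: (x + 41.296)² + (y + 47.845)² = 74.8476987057²
eq2−eq3, eq2−eq1 (x²,y² cancel):
  -129.878·x − 18.370·y = 4528.558480
  -59.244·x + 127.344·y = 5724.404093
det = -129.878·127.344 − -18.370·-59.244 = -17627.496312
x = (4528.558480·127.344 − -18.370·5724.404093) / -17627.496312 = -38.680595
y = (-129.878·5724.404093 − 4528.558480·-59.244) / -17627.496312 = 26.956990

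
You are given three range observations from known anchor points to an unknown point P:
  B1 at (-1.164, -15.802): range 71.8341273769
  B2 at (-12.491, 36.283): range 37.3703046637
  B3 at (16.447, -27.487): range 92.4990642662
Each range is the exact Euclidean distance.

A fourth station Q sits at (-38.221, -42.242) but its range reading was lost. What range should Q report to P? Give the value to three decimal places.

eq1: (x + 1.164)² + (y + 15.802)² = 71.8341273769²
eq2: (x + 12.491)² + (y − 36.283)² = 37.3703046637²
eq3: (x − 16.447)² + (y + 27.487)² = 92.4990642662²
eq1−eq3, eq1−eq2 (x²,y² cancel):
  35.222·x − 23.370·y = -2620.954156
  -22.654·x + 104.170·y = 4985.025255
det = 35.222·104.170 − -23.370·-22.654 = 3139.651760
x = (-2620.954156·104.170 − -23.370·4985.025255) / 3139.651760 = -49.854177
y = (35.222·4985.025255 − -2620.954156·-22.654) / 3139.651760 = 37.012851
|P − Q| = √((-49.854177 − -38.221)² + (37.012851 − -42.242)²) = 80.104072

80.104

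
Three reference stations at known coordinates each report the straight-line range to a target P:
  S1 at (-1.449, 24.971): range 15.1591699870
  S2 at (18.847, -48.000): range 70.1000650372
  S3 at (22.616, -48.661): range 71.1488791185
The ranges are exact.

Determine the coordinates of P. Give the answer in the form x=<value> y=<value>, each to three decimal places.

eq1: (x + 1.449)² + (y − 24.971)² = 15.1591699870²
eq2: (x − 18.847)² + (y + 48.000)² = 70.1000650372²
eq3: (x − 22.616)² + (y + 48.661)² = 71.1488791185²
eq3−eq1, eq3−eq2 (x²,y² cancel):
  -48.130·x + 147.264·y = 2578.636630
  -7.538·x + 1.322·y = -72.023086
det = -48.130·1.322 − 147.264·-7.538 = 1046.448172
x = (2578.636630·1.322 − 147.264·-72.023086) / 1046.448172 = 13.393272
y = (-48.130·-72.023086 − 2578.636630·-7.538) / 1046.448172 = 21.887595

x=13.393 y=21.888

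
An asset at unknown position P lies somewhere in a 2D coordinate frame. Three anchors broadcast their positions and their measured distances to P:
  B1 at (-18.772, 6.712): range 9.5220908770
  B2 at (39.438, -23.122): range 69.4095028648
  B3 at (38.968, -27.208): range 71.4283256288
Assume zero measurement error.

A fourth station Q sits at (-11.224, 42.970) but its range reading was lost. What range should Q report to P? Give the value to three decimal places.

eq1: (x + 18.772)² + (y − 6.712)² = 9.5220908770²
eq2: (x − 39.438)² + (y + 23.122)² = 69.4095028648²
eq3: (x − 38.968)² + (y + 27.208)² = 71.4283256288²
eq2−eq1, eq2−eq3 (x²,y² cancel):
  -116.420·x + 59.668·y = 3034.465073
  -0.940·x − 8.172·y = -115.529054
det = -116.420·-8.172 − 59.668·-0.940 = 1007.472160
x = (3034.465073·-8.172 − 59.668·-115.529054) / 1007.472160 = -17.771470
y = (-116.420·-115.529054 − 3034.465073·-0.940) / 1007.472160 = 16.181380
|P − Q| = √((-17.771470 − -11.224)² + (16.181380 − 42.970)²) = 27.577156

27.577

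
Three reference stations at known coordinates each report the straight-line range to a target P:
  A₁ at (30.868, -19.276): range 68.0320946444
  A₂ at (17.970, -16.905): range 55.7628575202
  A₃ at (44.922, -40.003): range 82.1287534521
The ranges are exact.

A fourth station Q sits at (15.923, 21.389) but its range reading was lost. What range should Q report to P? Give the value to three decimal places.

eq1: (x − 30.868)² + (y + 19.276)² = 68.0320946444²
eq2: (x − 17.970)² + (y + 16.905)² = 55.7628575202²
eq3: (x − 44.922)² + (y + 40.003)² = 82.1287534521²
eq3−eq2, eq3−eq1 (x²,y² cancel):
  -53.904·x + 46.196·y = 626.109697
  -28.108·x + 41.454·y = -177.062251
det = -53.904·41.454 − 46.196·-28.108 = -936.059248
x = (626.109697·41.454 − 46.196·-177.062251) / -936.059248 = -36.465981
y = (-53.904·-177.062251 − 626.109697·-28.108) / -936.059248 = -28.997155
|P − Q| = √((-36.465981 − 15.923)² + (-28.997155 − 21.389)²) = 72.686794

72.687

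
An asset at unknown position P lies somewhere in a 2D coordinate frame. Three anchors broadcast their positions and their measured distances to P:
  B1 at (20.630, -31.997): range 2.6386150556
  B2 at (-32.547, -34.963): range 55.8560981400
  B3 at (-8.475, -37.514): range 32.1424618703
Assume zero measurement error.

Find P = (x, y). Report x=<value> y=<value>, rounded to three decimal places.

x=23.247 y=-32.333

eq1: (x − 20.630)² + (y + 31.997)² = 2.6386150556²
eq2: (x + 32.547)² + (y + 34.963)² = 55.8560981400²
eq3: (x + 8.475)² + (y + 37.514)² = 32.1424618703²
eq1−eq3, eq1−eq2 (x²,y² cancel):
  -58.210·x − 11.034·y = -996.454654
  -106.354·x − 5.932·y = -2280.627741
det = -58.210·-5.932 − -11.034·-106.354 = -828.208316
x = (-996.454654·-5.932 − -11.034·-2280.627741) / -828.208316 = 23.247143
y = (-58.210·-2280.627741 − -996.454654·-106.354) / -828.208316 = -32.332931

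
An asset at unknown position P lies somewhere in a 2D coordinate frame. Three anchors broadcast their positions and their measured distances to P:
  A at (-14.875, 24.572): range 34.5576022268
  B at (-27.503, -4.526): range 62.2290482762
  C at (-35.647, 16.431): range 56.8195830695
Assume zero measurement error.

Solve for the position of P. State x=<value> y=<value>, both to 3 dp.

x=16.121 y=39.852

eq1: (x + 14.875)² + (y − 24.572)² = 34.5576022268²
eq2: (x + 27.503)² + (y + 4.526)² = 62.2290482762²
eq3: (x + 35.647)² + (y − 16.431)² = 56.8195830695²
eq2−eq1, eq2−eq3 (x²,y² cancel):
  25.256·x + 58.196·y = 2726.375702
  -16.288·x + 41.914·y = 1407.776114
det = 25.256·41.914 − 58.196·-16.288 = 2006.476432
x = (2726.375702·41.914 − 58.196·1407.776114) / 2006.476432 = 16.120983
y = (25.256·1407.776114 − 2726.375702·-16.288) / 2006.476432 = 39.851951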